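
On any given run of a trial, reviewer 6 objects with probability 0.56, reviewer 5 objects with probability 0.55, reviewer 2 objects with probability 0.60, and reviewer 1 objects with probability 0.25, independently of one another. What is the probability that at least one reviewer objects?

0.9406

P(none) = (1 − 0.56) × (1 − 0.55) × (1 − 0.60) × (1 − 0.25) = 0.44 × 0.45 × 0.40 × 0.75 = 0.0594
P(at least one) = 1 − 0.0594 = 0.9406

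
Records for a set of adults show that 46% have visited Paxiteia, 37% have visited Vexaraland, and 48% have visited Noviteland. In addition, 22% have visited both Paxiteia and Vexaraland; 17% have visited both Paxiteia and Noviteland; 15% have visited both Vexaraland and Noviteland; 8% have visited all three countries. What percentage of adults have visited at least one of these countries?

P(at least one) = 46 + 37 + 48 − 22 − 17 − 15 + 8 = 85%

85%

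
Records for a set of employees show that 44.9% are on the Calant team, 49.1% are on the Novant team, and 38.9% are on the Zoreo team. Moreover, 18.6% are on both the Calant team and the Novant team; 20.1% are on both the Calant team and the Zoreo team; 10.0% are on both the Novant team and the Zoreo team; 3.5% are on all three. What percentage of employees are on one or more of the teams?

87.7%

Apply inclusion-exclusion:
P(at least one) = 44.9 + 49.1 + 38.9 − 18.6 − 20.1 − 10.0 + 3.5 = 87.7%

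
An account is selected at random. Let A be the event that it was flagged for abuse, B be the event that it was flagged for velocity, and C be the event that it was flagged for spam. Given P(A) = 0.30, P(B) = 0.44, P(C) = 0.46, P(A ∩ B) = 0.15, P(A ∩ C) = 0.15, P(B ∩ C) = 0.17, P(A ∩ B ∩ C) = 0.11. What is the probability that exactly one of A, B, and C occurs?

0.59

Using the inclusion–exclusion count for exactly one event:
P(exactly one) = 0.30 + 0.44 + 0.46 − 2·0.15 − 2·0.15 − 2·0.17 + 3·0.11 = 0.59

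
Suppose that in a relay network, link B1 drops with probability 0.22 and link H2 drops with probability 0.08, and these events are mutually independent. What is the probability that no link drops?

0.7176

Since the events are independent, P(none) is the product of the individual non-occurrence probabilities.
P(none) = (1 − 0.22) × (1 − 0.08) = 0.78 × 0.92 = 0.7176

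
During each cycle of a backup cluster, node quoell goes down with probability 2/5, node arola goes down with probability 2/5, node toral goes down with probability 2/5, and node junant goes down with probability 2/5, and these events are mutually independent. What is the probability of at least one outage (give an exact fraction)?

544/625

P(none) = (1 − 2/5) × (1 − 2/5) × (1 − 2/5) × (1 − 2/5) = 3/5 × 3/5 × 3/5 × 3/5 = 81/625
P(at least one) = 1 − 81/625 = 544/625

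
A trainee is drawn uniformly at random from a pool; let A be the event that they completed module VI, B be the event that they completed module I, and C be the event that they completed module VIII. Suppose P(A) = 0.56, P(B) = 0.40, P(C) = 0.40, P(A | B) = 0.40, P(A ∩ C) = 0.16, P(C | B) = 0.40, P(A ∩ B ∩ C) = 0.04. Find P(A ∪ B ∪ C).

0.92

P(A ∩ B) = P(B)·P(A|B) = 0.40 × 0.40 = 0.16
P(B ∩ C) = P(B)·P(C|B) = 0.40 × 0.40 = 0.16
Apply inclusion-exclusion:
P(A ∪ B ∪ C) = 0.56 + 0.40 + 0.40 − 0.16 − 0.16 − 0.16 + 0.04 = 0.92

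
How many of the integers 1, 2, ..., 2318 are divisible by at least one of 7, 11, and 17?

617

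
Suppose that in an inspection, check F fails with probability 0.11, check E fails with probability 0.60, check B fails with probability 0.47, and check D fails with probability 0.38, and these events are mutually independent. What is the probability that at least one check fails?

Independence gives P(none) = ∏(1 − pᵢ).
P(none) = (1 − 0.11) × (1 − 0.60) × (1 − 0.47) × (1 − 0.38) = 0.89 × 0.40 × 0.53 × 0.62 = 0.1169816
P(at least one) = 1 − 0.1169816 = 0.8830184

0.8830184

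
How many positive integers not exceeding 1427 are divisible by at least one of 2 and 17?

755

Inclusion–exclusion gives
floor(1427/2) + floor(1427/17) − floor(1427/34) = 713 + 83 − 41 = 755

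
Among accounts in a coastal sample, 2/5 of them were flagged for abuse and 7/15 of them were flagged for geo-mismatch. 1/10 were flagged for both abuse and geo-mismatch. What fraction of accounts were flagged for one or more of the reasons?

23/30

P(at least one) = 2/5 + 7/15 − 1/10 = 23/30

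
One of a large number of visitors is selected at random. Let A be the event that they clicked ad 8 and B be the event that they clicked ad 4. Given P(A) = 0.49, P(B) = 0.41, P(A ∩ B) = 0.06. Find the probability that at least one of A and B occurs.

Using inclusion–exclusion:
P(A ∪ B) = 0.49 + 0.41 − 0.06 = 0.84

0.84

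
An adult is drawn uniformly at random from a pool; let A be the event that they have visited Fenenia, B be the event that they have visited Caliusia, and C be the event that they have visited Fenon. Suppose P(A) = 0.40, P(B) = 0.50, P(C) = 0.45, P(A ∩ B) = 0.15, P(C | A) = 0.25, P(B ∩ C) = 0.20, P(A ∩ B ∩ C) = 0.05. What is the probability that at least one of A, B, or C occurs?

0.95

P(A ∩ C) = P(A)·P(C|A) = 0.40 × 0.25 = 0.10
By inclusion-exclusion,
P(A ∪ B ∪ C) = 0.40 + 0.50 + 0.45 − 0.15 − 0.10 − 0.20 + 0.05 = 0.95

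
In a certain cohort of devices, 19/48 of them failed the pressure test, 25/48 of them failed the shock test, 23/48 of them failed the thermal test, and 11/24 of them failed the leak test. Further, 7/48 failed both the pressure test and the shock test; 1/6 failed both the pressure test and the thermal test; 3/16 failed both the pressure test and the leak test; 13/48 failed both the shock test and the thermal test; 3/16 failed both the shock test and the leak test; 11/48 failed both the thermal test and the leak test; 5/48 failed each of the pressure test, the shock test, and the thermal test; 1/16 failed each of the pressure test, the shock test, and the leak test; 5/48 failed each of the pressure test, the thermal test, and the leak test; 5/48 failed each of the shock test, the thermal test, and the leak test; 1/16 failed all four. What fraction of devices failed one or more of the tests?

P(≥1) = 19/48 + 25/48 + 23/48 + 11/24 − 7/48 − 1/6 − 3/16 − 13/48 − 3/16 − 11/48 + 5/48 + 1/16 + 5/48 + 5/48 − 1/16 = 47/48

47/48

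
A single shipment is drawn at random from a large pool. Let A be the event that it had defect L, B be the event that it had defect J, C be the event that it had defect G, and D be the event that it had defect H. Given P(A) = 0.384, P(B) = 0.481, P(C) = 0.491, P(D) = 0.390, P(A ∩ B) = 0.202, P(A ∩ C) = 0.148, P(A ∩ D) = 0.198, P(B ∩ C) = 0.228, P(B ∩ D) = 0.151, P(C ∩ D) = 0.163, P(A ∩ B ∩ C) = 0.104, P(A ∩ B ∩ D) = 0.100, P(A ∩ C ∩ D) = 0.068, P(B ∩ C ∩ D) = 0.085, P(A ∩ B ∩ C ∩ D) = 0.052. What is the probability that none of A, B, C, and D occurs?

By inclusion–exclusion:
P(A ∪ B ∪ C ∪ D) = 0.384 + 0.481 + 0.491 + 0.390 − 0.202 − 0.148 − 0.198 − 0.228 − 0.151 − 0.163 + 0.104 + 0.100 + 0.068 + 0.085 − 0.052 = 0.961
P(none) = 1 − 0.961 = 0.039

0.039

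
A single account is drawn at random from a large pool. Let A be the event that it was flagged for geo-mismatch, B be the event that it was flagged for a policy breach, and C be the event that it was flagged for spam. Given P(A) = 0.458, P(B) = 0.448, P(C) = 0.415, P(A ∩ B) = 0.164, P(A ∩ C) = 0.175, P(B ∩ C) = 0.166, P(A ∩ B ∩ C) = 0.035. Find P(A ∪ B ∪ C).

Using inclusion–exclusion:
P(A ∪ B ∪ C) = 0.458 + 0.448 + 0.415 − 0.164 − 0.175 − 0.166 + 0.035 = 0.851

0.851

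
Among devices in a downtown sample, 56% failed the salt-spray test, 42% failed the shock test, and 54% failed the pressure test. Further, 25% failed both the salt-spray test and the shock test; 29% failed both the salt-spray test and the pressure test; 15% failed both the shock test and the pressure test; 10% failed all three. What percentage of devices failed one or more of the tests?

Using inclusion–exclusion:
P(union) = 56 + 42 + 54 − 25 − 29 − 15 + 10 = 93%

93%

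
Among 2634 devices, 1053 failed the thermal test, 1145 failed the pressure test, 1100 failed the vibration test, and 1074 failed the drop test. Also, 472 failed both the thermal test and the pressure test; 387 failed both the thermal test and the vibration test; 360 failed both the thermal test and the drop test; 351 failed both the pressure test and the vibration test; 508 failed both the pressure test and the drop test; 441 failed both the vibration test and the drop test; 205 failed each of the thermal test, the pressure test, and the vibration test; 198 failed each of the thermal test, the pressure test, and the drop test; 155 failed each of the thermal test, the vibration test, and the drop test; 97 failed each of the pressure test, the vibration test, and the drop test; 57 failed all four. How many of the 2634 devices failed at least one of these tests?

Using inclusion–exclusion:
|at least one| = 1053 + 1145 + 1100 + 1074 − 472 − 387 − 360 − 351 − 508 − 441 + 205 + 198 + 155 + 97 − 57 = 2451

2451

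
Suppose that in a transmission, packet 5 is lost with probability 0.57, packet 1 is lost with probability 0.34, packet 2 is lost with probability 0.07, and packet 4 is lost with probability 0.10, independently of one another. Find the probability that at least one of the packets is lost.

P(none) = (1 − 0.57) × (1 − 0.34) × (1 − 0.07) × (1 − 0.10) = 0.43 × 0.66 × 0.93 × 0.90 = 0.2375406
P(at least one) = 1 − 0.2375406 = 0.7624594

0.7624594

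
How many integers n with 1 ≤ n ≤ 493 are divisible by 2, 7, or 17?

294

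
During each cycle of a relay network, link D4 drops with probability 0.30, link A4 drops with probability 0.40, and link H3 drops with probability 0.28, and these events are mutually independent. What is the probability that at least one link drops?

0.6976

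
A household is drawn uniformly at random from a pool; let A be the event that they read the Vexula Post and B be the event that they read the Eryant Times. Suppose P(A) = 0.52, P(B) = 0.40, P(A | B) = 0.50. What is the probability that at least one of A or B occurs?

P(A ∩ B) = P(B)·P(A|B) = 0.40 × 0.50 = 0.20
By inclusion-exclusion,
P(A ∪ B) = 0.52 + 0.40 − 0.20 = 0.72

0.72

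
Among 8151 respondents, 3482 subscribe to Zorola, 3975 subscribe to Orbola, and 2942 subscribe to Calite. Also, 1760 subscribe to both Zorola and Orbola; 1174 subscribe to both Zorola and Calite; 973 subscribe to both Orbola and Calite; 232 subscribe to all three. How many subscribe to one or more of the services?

N(≥1) = 3482 + 3975 + 2942 − 1760 − 1174 − 973 + 232 = 6724

6724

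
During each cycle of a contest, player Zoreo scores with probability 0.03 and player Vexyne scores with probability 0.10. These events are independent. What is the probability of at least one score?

P(none) = (1 − 0.03) × (1 − 0.10) = 0.97 × 0.90 = 0.873
P(at least one) = 1 − 0.873 = 0.127

0.127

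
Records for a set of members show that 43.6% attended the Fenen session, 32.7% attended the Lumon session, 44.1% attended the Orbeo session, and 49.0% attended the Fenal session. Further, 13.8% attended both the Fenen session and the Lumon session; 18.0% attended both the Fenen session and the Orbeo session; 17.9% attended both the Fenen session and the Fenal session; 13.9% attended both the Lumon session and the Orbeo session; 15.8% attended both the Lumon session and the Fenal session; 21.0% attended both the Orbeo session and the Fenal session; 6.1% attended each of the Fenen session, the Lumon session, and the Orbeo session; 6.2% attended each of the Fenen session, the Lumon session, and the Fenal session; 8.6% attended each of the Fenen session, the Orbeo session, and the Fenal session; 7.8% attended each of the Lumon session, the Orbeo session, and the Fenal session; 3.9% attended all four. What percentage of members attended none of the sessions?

6.2%

P(at least one) = 43.6 + 32.7 + 44.1 + 49.0 − 13.8 − 18.0 − 17.9 − 13.9 − 15.8 − 21.0 + 6.1 + 6.2 + 8.6 + 7.8 − 3.9 = 93.8%
P(none) = 100% − 93.8% = 6.2%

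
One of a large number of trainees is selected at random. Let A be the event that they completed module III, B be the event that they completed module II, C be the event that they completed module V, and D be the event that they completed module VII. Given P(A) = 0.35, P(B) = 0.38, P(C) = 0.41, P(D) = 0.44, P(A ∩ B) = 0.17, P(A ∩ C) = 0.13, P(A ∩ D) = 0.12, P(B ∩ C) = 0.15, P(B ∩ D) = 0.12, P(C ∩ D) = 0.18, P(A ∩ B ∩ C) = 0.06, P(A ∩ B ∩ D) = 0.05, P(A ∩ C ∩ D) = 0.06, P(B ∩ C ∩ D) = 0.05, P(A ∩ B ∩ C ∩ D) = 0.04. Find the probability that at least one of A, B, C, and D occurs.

Apply inclusion-exclusion:
P(A ∪ B ∪ C ∪ D) = 0.35 + 0.38 + 0.41 + 0.44 − 0.17 − 0.13 − 0.12 − 0.15 − 0.12 − 0.18 + 0.06 + 0.05 + 0.06 + 0.05 − 0.04 = 0.89

0.89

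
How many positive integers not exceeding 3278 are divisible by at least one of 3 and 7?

1092 + 468 − 156 = 1404

1404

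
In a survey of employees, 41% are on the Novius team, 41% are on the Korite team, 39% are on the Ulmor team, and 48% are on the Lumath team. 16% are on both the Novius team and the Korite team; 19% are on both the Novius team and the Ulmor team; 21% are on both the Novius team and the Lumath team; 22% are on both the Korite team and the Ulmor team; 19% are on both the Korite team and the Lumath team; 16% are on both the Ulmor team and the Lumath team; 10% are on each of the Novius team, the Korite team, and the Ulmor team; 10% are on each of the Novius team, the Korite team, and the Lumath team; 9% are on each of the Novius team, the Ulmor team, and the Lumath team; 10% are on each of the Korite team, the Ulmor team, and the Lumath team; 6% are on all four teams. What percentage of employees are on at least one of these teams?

Inclusion–exclusion gives
P(union) = 41 + 41 + 39 + 48 − 16 − 19 − 21 − 22 − 19 − 16 + 10 + 10 + 9 + 10 − 6 = 89%

89%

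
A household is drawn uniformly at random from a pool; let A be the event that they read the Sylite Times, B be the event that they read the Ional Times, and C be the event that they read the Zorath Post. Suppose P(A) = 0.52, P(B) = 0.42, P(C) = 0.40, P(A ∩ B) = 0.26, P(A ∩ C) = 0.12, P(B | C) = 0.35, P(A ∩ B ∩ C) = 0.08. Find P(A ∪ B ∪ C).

P(B ∩ C) = P(C)·P(B|C) = 0.40 × 0.35 = 0.14
By inclusion-exclusion,
P(A ∪ B ∪ C) = 0.52 + 0.42 + 0.40 − 0.26 − 0.12 − 0.14 + 0.08 = 0.90

0.90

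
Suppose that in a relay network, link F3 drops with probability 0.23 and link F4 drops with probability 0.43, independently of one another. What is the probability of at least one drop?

P(none) = (1 − 0.23) × (1 − 0.43) = 0.77 × 0.57 = 0.4389
P(at least one) = 1 − 0.4389 = 0.5611

0.5611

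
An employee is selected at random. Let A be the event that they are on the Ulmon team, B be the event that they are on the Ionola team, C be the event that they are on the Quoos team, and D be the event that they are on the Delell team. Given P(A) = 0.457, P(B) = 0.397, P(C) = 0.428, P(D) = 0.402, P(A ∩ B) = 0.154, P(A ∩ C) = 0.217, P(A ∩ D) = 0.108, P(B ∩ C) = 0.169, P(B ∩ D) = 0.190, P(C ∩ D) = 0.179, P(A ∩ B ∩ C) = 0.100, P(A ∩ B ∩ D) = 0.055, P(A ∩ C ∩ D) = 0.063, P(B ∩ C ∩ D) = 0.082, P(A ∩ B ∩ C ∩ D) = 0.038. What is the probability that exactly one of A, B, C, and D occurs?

By inclusion–exclusion (exactly-one form):
P(exactly one) = 0.457 + 0.397 + 0.428 + 0.402 − 2·0.154 − 2·0.217 − 2·0.108 − 2·0.169 − 2·0.190 − 2·0.179 + 3·0.100 + 3·0.055 + 3·0.063 + 3·0.082 − 4·0.038 = 0.398

0.398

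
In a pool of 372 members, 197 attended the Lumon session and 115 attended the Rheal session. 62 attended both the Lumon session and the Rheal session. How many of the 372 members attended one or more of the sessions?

250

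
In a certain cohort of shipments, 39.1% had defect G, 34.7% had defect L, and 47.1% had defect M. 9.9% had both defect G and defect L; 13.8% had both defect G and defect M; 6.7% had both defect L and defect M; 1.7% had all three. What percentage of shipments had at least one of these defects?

Apply inclusion-exclusion:
P(≥1) = 39.1 + 34.7 + 47.1 − 9.9 − 13.8 − 6.7 + 1.7 = 92.2%

92.2%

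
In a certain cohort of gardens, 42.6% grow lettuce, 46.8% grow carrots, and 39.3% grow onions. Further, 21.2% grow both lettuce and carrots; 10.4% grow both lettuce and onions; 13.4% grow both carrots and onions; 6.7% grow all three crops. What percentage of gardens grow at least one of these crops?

Inclusion–exclusion gives
P(union) = 42.6 + 46.8 + 39.3 − 21.2 − 10.4 − 13.4 + 6.7 = 90.4%

90.4%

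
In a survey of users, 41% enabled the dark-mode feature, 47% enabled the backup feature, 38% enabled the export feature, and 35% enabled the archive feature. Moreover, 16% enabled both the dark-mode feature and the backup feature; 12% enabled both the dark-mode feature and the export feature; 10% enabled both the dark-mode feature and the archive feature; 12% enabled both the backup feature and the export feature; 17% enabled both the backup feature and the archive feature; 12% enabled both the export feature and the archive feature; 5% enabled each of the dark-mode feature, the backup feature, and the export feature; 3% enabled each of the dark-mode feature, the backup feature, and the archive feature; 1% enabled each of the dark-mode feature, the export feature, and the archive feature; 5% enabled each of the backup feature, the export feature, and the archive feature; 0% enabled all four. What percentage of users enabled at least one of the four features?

96%

P(at least one) = 41 + 47 + 38 + 35 − 16 − 12 − 10 − 12 − 17 − 12 + 5 + 3 + 1 + 5 − 0 = 96%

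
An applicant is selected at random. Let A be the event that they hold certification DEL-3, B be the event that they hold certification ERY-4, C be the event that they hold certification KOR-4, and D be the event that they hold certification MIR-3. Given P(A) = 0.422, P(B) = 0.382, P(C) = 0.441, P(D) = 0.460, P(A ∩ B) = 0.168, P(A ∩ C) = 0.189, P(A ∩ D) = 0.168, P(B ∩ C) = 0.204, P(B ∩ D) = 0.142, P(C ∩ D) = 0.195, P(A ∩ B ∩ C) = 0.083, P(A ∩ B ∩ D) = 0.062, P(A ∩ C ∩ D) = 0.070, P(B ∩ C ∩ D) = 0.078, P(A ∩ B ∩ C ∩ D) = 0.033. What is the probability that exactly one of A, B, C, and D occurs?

By inclusion–exclusion (exactly-one form):
P(exactly one) = 0.422 + 0.382 + 0.441 + 0.460 − 2·0.168 − 2·0.189 − 2·0.168 − 2·0.204 − 2·0.142 − 2·0.195 + 3·0.083 + 3·0.062 + 3·0.070 + 3·0.078 − 4·0.033 = 0.320

0.320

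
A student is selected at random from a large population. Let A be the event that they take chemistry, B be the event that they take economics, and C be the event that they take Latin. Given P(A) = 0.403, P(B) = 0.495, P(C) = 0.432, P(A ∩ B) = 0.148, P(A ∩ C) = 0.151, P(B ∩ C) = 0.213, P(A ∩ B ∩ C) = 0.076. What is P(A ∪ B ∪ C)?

Inclusion–exclusion gives
P(A ∪ B ∪ C) = 0.403 + 0.495 + 0.432 − 0.148 − 0.151 − 0.213 + 0.076 = 0.894

0.894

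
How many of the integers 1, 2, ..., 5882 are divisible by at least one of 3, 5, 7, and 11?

3436

By inclusion–exclusion:
floor(5882/3) + floor(5882/5) + floor(5882/7) + floor(5882/11) − floor(5882/15) − floor(5882/21) − floor(5882/33) − floor(5882/35) − floor(5882/55) − floor(5882/77) + floor(5882/105) + floor(5882/165) + floor(5882/231) + floor(5882/385) − floor(5882/1155) = 1960 + 1176 + 840 + 534 − 392 − 280 − 178 − 168 − 106 − 76 + 56 + 35 + 25 + 15 − 5 = 3436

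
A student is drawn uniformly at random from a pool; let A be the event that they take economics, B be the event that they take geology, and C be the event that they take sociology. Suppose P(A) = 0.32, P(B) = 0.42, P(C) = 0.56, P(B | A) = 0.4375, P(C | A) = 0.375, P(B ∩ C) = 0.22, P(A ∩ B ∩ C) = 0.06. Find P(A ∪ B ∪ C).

P(A ∩ B) = P(A)·P(B|A) = 0.32 × 0.4375 = 0.14
P(A ∩ C) = P(A)·P(C|A) = 0.32 × 0.375 = 0.12
P(A ∪ B ∪ C) = 0.32 + 0.42 + 0.56 − 0.14 − 0.12 − 0.22 + 0.06 = 0.88

0.88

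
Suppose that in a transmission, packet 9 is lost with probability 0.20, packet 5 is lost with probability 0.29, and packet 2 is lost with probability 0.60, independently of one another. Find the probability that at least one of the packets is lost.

Independence gives P(none) = ∏(1 − pᵢ).
P(none) = (1 − 0.20) × (1 − 0.29) × (1 − 0.60) = 0.80 × 0.71 × 0.40 = 0.2272
P(at least one) = 1 − 0.2272 = 0.7728

0.7728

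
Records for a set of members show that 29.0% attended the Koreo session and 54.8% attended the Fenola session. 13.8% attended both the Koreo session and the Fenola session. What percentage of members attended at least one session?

70.0%

Apply inclusion-exclusion:
P(≥1) = 29.0 + 54.8 − 13.8 = 70.0%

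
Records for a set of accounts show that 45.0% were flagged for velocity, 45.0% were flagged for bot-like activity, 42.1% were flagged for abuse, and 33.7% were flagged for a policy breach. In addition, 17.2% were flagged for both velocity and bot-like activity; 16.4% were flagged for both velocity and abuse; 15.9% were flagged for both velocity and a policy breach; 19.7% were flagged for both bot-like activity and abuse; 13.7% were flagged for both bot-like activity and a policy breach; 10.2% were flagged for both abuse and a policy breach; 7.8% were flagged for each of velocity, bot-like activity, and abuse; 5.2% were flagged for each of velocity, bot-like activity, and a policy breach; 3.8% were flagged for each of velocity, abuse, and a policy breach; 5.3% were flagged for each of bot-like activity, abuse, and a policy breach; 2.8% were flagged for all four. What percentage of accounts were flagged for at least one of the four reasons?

92.0%

By inclusion–exclusion:
P(≥1) = 45.0 + 45.0 + 42.1 + 33.7 − 17.2 − 16.4 − 15.9 − 19.7 − 13.7 − 10.2 + 7.8 + 5.2 + 3.8 + 5.3 − 2.8 = 92.0%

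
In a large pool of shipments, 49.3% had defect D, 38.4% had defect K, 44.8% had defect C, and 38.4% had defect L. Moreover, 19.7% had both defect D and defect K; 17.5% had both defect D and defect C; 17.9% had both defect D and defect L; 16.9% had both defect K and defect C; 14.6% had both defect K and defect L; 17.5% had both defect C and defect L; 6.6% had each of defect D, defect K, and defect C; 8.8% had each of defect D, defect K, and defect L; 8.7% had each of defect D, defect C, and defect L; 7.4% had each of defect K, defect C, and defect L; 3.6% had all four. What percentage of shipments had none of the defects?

5.3%

P(at least one) = 49.3 + 38.4 + 44.8 + 38.4 − 19.7 − 17.5 − 17.9 − 16.9 − 14.6 − 17.5 + 6.6 + 8.8 + 8.7 + 7.4 − 3.6 = 94.7%
P(none) = 100% − 94.7% = 5.3%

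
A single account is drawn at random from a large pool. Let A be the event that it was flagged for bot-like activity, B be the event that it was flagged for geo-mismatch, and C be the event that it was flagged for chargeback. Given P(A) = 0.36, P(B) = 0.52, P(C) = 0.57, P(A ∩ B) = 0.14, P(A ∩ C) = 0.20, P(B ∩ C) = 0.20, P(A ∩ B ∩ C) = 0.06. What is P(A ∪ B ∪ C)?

0.97

P(A ∪ B ∪ C) = 0.36 + 0.52 + 0.57 − 0.14 − 0.20 − 0.20 + 0.06 = 0.97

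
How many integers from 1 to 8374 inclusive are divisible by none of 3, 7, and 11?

By inclusion-exclusion,
2791 + 1196 + 761 − 398 − 253 − 108 + 36 = 4025
8374 − 4025 = 4349

4349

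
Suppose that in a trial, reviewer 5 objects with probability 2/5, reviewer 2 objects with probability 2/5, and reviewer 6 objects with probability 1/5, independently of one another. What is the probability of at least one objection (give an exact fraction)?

P(none) = (1 − 2/5) × (1 − 2/5) × (1 − 1/5) = 3/5 × 3/5 × 4/5 = 36/125
P(at least one) = 1 − 36/125 = 89/125

89/125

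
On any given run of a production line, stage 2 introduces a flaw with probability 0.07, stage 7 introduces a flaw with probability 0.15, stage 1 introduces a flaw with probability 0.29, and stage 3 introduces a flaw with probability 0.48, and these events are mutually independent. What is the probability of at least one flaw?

0.7081474

Independence gives P(none) = ∏(1 − pᵢ).
P(none) = (1 − 0.07) × (1 − 0.15) × (1 − 0.29) × (1 − 0.48) = 0.93 × 0.85 × 0.71 × 0.52 = 0.2918526
P(at least one) = 1 − 0.2918526 = 0.7081474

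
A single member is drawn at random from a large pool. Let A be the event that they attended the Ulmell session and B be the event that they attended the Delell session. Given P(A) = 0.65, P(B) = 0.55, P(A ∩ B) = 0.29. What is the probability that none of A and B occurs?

By inclusion-exclusion,
P(A ∪ B) = 0.65 + 0.55 − 0.29 = 0.91
P(none) = 1 − 0.91 = 0.09

0.09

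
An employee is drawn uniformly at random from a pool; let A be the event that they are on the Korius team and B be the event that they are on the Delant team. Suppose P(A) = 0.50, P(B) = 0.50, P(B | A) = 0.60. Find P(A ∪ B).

P(A ∩ B) = P(A)·P(B|A) = 0.50 × 0.60 = 0.30
Inclusion–exclusion gives
P(A ∪ B) = 0.50 + 0.50 − 0.30 = 0.70

0.70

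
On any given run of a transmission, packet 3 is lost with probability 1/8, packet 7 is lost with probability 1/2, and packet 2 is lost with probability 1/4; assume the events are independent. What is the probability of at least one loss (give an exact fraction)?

43/64

P(none) = (1 − 1/8) × (1 − 1/2) × (1 − 1/4) = 7/8 × 1/2 × 3/4 = 21/64
P(at least one) = 1 − 21/64 = 43/64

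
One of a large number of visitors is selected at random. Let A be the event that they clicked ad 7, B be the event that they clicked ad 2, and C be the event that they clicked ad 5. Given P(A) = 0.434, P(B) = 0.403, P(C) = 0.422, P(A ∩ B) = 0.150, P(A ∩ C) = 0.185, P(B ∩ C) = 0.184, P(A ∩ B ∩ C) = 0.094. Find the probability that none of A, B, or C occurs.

Inclusion–exclusion gives
P(A ∪ B ∪ C) = 0.434 + 0.403 + 0.422 − 0.150 − 0.185 − 0.184 + 0.094 = 0.834
P(none) = 1 − 0.834 = 0.166

0.166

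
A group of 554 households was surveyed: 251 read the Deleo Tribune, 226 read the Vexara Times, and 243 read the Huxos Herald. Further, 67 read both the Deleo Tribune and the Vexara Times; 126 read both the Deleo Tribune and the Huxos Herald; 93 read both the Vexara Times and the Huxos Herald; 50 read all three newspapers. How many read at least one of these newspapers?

484

By inclusion–exclusion:
|at least one| = 251 + 226 + 243 − 67 − 126 − 93 + 50 = 484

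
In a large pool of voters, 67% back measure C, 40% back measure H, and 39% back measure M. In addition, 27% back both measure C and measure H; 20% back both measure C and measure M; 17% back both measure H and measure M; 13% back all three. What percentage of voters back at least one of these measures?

95%

P(at least one) = 67 + 40 + 39 − 27 − 20 − 17 + 13 = 95%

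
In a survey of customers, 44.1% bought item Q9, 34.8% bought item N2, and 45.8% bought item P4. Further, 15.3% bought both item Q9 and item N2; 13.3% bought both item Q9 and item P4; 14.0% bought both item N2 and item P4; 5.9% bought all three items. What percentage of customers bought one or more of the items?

Inclusion–exclusion gives
P(at least one) = 44.1 + 34.8 + 45.8 − 15.3 − 13.3 − 14.0 + 5.9 = 88.0%

88.0%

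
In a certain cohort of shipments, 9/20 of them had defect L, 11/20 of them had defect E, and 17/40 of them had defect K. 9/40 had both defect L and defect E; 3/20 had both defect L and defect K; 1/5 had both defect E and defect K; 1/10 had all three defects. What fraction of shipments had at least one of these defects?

Inclusion–exclusion gives
P(≥1) = 9/20 + 11/20 + 17/40 − 9/40 − 3/20 − 1/5 + 1/10 = 19/20

19/20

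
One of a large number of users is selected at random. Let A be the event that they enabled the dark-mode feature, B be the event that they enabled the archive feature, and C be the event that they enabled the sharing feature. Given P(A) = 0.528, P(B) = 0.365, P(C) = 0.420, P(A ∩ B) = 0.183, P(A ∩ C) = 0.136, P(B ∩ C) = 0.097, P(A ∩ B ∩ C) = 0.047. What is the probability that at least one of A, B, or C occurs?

Apply inclusion-exclusion:
P(A ∪ B ∪ C) = 0.528 + 0.365 + 0.420 − 0.183 − 0.136 − 0.097 + 0.047 = 0.944

0.944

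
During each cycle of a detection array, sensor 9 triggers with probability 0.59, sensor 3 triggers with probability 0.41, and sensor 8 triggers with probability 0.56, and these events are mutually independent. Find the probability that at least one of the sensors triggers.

P(none) = (1 − 0.59) × (1 − 0.41) × (1 − 0.56) = 0.41 × 0.59 × 0.44 = 0.106436
P(at least one) = 1 − 0.106436 = 0.893564

0.893564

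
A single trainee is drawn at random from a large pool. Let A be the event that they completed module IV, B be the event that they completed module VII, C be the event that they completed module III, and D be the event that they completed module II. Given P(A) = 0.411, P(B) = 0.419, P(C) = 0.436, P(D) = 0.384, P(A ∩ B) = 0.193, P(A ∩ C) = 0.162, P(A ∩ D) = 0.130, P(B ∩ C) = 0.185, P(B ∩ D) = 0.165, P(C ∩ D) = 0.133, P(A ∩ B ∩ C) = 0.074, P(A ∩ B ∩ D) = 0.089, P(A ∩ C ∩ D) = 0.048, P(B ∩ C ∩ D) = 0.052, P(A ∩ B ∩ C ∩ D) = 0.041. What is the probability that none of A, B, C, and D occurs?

Inclusion–exclusion gives
P(A ∪ B ∪ C ∪ D) = 0.411 + 0.419 + 0.436 + 0.384 − 0.193 − 0.162 − 0.130 − 0.185 − 0.165 − 0.133 + 0.074 + 0.089 + 0.048 + 0.052 − 0.041 = 0.904
P(none) = 1 − 0.904 = 0.096

0.096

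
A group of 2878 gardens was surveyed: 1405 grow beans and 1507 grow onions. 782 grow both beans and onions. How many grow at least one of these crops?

2130

N(≥1) = 1405 + 1507 − 782 = 2130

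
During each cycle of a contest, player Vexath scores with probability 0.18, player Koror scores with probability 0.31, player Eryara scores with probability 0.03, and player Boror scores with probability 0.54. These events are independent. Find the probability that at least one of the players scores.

P(none) = (1 − 0.18) × (1 − 0.31) × (1 − 0.03) × (1 − 0.54) = 0.82 × 0.69 × 0.97 × 0.46 = 0.25245996
P(at least one) = 1 − 0.25245996 = 0.74754004

0.74754004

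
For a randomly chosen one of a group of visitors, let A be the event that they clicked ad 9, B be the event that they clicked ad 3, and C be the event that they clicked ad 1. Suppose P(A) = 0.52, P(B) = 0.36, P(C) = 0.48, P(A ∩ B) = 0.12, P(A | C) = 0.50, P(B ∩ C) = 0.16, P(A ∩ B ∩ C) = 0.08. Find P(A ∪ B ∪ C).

P(A ∩ C) = P(C)·P(A|C) = 0.48 × 0.50 = 0.24
Apply inclusion-exclusion:
P(A ∪ B ∪ C) = 0.52 + 0.36 + 0.48 − 0.12 − 0.24 − 0.16 + 0.08 = 0.92

0.92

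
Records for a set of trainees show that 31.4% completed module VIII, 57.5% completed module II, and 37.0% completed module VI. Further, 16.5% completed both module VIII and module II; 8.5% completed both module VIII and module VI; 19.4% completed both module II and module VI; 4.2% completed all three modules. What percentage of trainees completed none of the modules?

By inclusion-exclusion,
P(at least one) = 31.4 + 57.5 + 37.0 − 16.5 − 8.5 − 19.4 + 4.2 = 85.7%
P(none) = 100% − 85.7% = 14.3%

14.3%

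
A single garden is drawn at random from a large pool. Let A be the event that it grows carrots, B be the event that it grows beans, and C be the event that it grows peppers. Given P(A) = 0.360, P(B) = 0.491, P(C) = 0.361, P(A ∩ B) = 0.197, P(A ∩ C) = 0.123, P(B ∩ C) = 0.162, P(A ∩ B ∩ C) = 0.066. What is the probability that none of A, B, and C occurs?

0.204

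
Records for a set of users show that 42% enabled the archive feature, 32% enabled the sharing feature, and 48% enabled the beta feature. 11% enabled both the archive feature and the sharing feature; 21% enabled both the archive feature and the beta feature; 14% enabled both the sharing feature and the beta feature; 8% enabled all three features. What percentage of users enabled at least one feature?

P(union) = 42 + 32 + 48 − 11 − 21 − 14 + 8 = 84%

84%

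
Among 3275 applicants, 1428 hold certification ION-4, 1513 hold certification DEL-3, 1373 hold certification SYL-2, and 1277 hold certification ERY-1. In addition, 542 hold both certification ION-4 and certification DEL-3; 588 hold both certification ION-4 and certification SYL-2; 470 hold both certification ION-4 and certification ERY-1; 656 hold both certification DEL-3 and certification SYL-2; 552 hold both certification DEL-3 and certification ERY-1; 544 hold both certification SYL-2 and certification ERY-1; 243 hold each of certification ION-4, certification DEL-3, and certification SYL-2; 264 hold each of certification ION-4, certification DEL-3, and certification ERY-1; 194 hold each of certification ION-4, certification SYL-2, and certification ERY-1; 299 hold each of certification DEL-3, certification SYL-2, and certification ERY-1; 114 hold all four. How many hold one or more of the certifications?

3125

Inclusion–exclusion gives
N(≥1) = 1428 + 1513 + 1373 + 1277 − 542 − 588 − 470 − 656 − 552 − 544 + 243 + 264 + 194 + 299 − 114 = 3125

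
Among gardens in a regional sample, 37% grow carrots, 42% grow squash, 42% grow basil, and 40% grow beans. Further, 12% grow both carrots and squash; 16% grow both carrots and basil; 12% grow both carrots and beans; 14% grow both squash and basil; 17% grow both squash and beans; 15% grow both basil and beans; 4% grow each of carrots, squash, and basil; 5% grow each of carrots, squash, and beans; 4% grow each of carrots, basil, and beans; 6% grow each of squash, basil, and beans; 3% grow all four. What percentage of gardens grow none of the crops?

P(≥1) = 37 + 42 + 42 + 40 − 12 − 16 − 12 − 14 − 17 − 15 + 4 + 5 + 4 + 6 − 3 = 91%
P(none) = 100% − 91% = 9%

9%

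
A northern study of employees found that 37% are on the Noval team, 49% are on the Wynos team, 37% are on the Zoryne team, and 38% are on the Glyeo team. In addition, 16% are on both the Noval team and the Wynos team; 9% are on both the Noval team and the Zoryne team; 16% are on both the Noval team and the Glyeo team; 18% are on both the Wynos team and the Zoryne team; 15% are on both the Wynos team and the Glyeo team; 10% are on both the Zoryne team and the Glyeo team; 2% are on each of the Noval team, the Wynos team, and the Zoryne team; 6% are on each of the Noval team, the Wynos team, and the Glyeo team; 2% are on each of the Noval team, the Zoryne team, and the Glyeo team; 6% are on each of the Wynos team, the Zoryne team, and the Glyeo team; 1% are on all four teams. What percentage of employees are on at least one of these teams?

P(≥1) = 37 + 49 + 37 + 38 − 16 − 9 − 16 − 18 − 15 − 10 + 2 + 6 + 2 + 6 − 1 = 92%

92%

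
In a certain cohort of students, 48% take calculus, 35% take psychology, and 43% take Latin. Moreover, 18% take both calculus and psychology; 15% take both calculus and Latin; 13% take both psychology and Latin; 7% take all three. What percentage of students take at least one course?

P(union) = 48 + 35 + 43 − 18 − 15 − 13 + 7 = 87%

87%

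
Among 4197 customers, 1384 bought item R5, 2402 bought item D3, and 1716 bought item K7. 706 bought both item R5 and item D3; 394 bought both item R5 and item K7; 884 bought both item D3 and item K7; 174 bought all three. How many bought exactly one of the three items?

N(exactly one) = 1384 + 2402 + 1716 − 2·706 − 2·394 − 2·884 + 3·174 = 2056

2056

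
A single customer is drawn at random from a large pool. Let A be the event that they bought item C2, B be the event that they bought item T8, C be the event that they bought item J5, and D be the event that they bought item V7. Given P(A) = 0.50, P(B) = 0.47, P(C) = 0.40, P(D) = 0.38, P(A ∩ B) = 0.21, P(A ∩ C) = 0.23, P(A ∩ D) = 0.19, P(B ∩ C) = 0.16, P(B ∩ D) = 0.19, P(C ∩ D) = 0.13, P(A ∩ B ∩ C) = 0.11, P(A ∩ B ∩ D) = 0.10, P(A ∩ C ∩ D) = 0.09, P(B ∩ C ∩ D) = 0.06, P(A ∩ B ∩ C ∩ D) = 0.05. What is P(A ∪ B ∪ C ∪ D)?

0.95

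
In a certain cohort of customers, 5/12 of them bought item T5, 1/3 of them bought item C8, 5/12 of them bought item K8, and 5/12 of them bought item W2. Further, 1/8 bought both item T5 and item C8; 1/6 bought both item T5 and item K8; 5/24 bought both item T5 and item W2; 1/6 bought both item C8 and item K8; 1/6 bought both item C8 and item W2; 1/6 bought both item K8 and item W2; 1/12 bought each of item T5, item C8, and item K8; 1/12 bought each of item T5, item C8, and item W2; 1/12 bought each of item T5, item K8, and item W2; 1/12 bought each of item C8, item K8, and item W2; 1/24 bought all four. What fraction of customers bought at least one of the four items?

Apply inclusion-exclusion:
P(at least one) = 5/12 + 1/3 + 5/12 + 5/12 − 1/8 − 1/6 − 5/24 − 1/6 − 1/6 − 1/6 + 1/12 + 1/12 + 1/12 + 1/12 − 1/24 = 7/8

7/8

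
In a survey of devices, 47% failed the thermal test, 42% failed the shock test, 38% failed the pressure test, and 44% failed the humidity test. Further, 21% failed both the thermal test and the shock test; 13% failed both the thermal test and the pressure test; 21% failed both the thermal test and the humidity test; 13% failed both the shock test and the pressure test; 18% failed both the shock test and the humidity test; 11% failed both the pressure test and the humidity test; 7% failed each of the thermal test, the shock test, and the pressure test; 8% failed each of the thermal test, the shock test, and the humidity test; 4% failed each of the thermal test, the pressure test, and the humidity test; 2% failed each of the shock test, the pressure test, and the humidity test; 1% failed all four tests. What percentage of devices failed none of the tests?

6%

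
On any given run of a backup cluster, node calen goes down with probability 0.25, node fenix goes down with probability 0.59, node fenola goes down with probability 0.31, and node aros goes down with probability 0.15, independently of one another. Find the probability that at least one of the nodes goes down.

Since the events are independent, P(none) is the product of the individual non-occurrence probabilities.
P(none) = (1 − 0.25) × (1 − 0.59) × (1 − 0.31) × (1 − 0.15) = 0.75 × 0.41 × 0.69 × 0.85 = 0.18034875
P(at least one) = 1 − 0.18034875 = 0.81965125

0.81965125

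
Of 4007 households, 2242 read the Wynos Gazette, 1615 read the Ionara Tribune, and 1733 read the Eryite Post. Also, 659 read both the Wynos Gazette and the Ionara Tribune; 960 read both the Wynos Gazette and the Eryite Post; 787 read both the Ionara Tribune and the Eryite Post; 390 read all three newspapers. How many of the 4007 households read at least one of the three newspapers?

3574

By inclusion–exclusion:
|union| = 2242 + 1615 + 1733 − 659 − 960 − 787 + 390 = 3574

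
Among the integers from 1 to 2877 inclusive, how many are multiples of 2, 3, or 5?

2110

Inclusion–exclusion gives
1438 + 959 + 575 − 479 − 287 − 191 + 95 = 2110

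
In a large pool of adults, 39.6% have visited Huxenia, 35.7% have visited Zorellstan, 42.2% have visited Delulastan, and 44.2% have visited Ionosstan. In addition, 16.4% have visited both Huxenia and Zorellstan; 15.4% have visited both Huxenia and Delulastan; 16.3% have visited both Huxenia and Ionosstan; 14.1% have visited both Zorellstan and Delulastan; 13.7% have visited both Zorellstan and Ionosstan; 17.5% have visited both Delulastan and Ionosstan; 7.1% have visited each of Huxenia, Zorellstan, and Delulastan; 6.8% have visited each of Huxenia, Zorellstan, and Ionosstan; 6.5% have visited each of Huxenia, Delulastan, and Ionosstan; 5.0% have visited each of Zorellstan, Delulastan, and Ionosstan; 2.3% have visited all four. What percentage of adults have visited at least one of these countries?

91.4%

By inclusion-exclusion,
P(union) = 39.6 + 35.7 + 42.2 + 44.2 − 16.4 − 15.4 − 16.3 − 14.1 − 13.7 − 17.5 + 7.1 + 6.8 + 6.5 + 5.0 − 2.3 = 91.4%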